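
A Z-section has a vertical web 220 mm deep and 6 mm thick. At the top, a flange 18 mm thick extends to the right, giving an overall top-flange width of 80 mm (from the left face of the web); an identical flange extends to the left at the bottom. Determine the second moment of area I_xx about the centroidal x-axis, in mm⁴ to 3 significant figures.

I_xx ≈ 3.26 × 10⁷ mm⁴

Treat the section as a set of non-overlapping primitives; coordinates are from the bounding-box lower-left.
Web: 6 × 220, A = 1 320 mm², y = 110 mm, Ī = 5 324 000 mm⁴.
Top flange (beyond web): 74 × 18, A = 1 332 mm², y = 211 mm, Ī = 35 964 mm⁴.
Bottom flange (beyond web): 74 × 18, A = 1 332 mm², y = 9 mm, Ī = 35 964 mm⁴.
Centroid: ȳ = ΣA·y / ΣA = 110 mm.
Transfer each piece to the centroidal x-axis using Ī + A·d² with d = y − 110:
  web: d = 0 mm → contributes +5 324 000 mm⁴
  top flange (beyond web): d = 101 mm → contributes +13 623 696 mm⁴
  bottom flange (beyond web): d = -101 mm → contributes +13 623 696 mm⁴
Total I = 32 571 392 mm⁴.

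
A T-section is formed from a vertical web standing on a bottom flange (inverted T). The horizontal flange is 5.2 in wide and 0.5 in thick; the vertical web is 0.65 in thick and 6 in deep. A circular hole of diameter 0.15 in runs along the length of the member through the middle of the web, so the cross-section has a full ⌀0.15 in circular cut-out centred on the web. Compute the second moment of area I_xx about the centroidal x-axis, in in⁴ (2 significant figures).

I_xx ≈ 28 in⁴

Decompose the section into non-overlapping parts with the origin at the bottom-left of its bounding rectangle.
Flange: 5.2 × 0.5, A = 2.6 in², y = 0.25 in, Ī = 0.05417 in⁴.
Web: 0.65 × 6, A = 3.9 in², y = 3.5 in, Ī = 11.7 in⁴.
Hole (subtracted): ⌀0.15, A = 0.01767 in², y = 3.5 in, Ī = 0.00002485 in⁴.
Centroid: ȳ = ΣA·y / ΣA = 2.196 in.
Transfer each piece to the centroidal x-axis using Ī + A·d² with d = y − 2.196:
  flange: d = -1.946 in → contributes +9.905 in⁴
  web: d = 1.304 in → contributes +18.33 in⁴
  hole: d = 1.304 in → contributes −0.03005 in⁴
Total I = 28.2 in⁴.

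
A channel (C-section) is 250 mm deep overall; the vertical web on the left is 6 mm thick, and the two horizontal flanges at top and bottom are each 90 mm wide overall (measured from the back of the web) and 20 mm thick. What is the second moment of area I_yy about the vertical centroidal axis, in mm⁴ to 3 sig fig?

I_yy ≈ 4.08 × 10⁶ mm⁴

Split into non-overlapping primitives; take the origin at the lower-left of the bounding box.
Web: 6 × 250, A = 1 500 mm², x = 3 mm, Ī = 4 500 mm⁴.
Top flange (beyond web): 84 × 20, A = 1 680 mm², x = 48 mm, Ī = 987 840 mm⁴.
Bottom flange (beyond web): 84 × 20, A = 1 680 mm², x = 48 mm, Ī = 987 840 mm⁴.
Centroid: x̄ = ΣA·x / ΣA = 34.111 mm.
Transfer each piece to the vertical centroidal axis using Ī + A·d² with d = x − 34.111:
  web: d = -31.111 mm → contributes +1 456 352 mm⁴
  top flange (beyond web): d = 13.889 mm → contributes +1 311 914 mm⁴
  bottom flange (beyond web): d = 13.889 mm → contributes +1 311 914 mm⁴
Total I = 4 080 180 mm⁴.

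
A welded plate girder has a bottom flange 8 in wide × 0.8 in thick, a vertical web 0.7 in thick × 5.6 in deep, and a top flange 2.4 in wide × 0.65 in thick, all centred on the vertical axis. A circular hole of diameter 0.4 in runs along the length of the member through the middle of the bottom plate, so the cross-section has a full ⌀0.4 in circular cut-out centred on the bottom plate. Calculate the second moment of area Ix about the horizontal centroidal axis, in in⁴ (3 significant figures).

Ix ≈ 70.5 in⁴

Treat the section as a set of non-overlapping primitives; coordinates are from the bounding-box lower-left.
Bottom plate: 8 × 0.8, A = 6.4 in², y = 0.4 in, Ī = 0.34133 in⁴.
Web plate: 0.7 × 5.6, A = 3.92 in², y = 3.6 in, Ī = 10.244 in⁴.
Top plate: 2.4 × 0.65, A = 1.56 in², y = 6.725 in, Ī = 0.054925 in⁴.
Hole (subtracted): ⌀0.4, A = 0.12566 in², y = 0.4 in, Ī = 0.0012566 in⁴.
Centroid: ȳ = ΣA·y / ΣA = 2.3066 in.
Transfer each piece to the horizontal centroidal axis using Ī + A·d² with d = y − 2.3066:
  bottom plate: d = -1.9066 in → contributes +23.607 in⁴
  web plate: d = 1.2934 in → contributes +16.802 in⁴
  top plate: d = 4.4184 in → contributes +30.509 in⁴
  hole: d = -1.9066 in → contributes −0.45807 in⁴
Total I = 70.46 in⁴.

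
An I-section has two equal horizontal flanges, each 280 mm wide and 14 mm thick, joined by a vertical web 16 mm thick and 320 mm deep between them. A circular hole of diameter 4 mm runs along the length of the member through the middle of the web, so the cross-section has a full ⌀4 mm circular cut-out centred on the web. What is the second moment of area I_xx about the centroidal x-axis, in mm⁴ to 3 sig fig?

Split into non-overlapping primitives; take the origin at the lower-left of the bounding box.
Bottom flange: 280 × 14, A = 3 920 mm², y = 7 mm, Ī = 64 027 mm⁴.
Web: 16 × 320, A = 5 120 mm², y = 174 mm, Ī = 43 690 667 mm⁴.
Top flange: 280 × 14, A = 3 920 mm², y = 341 mm, Ī = 64 027 mm⁴.
Hole (subtracted): ⌀4, A = 12.566 mm², y = 174 mm, Ī = 12.566 mm⁴.
By symmetry the centroid is at mid-height, ȳ = 174 mm.
Transfer each piece to the centroidal x-axis using Ī + A·d² with d = y − 174:
  bottom flange: d = -167 mm → contributes +109 388 907 mm⁴
  web: d = 0 mm → contributes +43 690 667 mm⁴
  top flange: d = 167 mm → contributes +109 388 907 mm⁴
  hole: d = 0 mm → contributes −12.566 mm⁴
Total I = 262 468 467 mm⁴.

I_xx ≈ 2.62 × 10⁸ mm⁴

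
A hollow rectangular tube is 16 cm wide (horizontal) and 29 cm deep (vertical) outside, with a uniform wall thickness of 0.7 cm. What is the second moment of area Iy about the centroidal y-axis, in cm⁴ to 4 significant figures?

Decompose the section into non-overlapping parts with the origin at the bottom-left of its bounding rectangle.
Outer rectangle: 16 × 29, A = 464 cm², x = 8 cm, Ī = 9898.67 cm⁴.
Inner void (subtracted): 14.6 × 27.6, A = 402.96 cm², x = 8 cm, Ī = 7157.91 cm⁴.
By symmetry the centroid is at mid-width, x̄ = 8 cm.
All pieces are centred on the centroidal y-axis, so I = ΣĪ (holes subtracted) = 2740.75 cm⁴.

Iy ≈ 2741 cm⁴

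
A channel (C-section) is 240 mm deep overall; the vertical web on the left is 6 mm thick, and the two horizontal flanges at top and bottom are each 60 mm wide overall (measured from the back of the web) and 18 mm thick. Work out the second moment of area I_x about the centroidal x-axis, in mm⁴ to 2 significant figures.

I_x ≈ 3.1 × 10⁷ mm⁴

Decompose the section into non-overlapping parts with the origin at the bottom-left of its bounding rectangle.
Web: 6 × 240, A = 1 440 mm², y = 120 mm, Ī = 6 912 000 mm⁴.
Top flange (beyond web): 54 × 18, A = 972 mm², y = 231 mm, Ī = 26 244 mm⁴.
Bottom flange (beyond web): 54 × 18, A = 972 mm², y = 9 mm, Ī = 26 244 mm⁴.
By symmetry the centroid is at mid-height, ȳ = 120 mm.
Transfer each piece to the centroidal x-axis using Ī + A·d² with d = y − 120:
  web: d = 0 mm → contributes +6 912 000 mm⁴
  top flange (beyond web): d = 111 mm → contributes +12 002 256 mm⁴
  bottom flange (beyond web): d = -111 mm → contributes +12 002 256 mm⁴
Total I = 30 916 512 mm⁴.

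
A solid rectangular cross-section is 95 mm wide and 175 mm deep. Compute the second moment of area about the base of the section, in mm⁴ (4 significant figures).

The section: 95 × 175, A = 16 625 mm², y = 87.5 mm, Ī = 42 428 385 mm⁴.
Transfer it to the bottom edge using Ī + A·d² with d = y − 0:
  the section: d = 87.5 mm → contributes +169 713 542 mm⁴
Total I = 169 713 542 mm⁴.

I_base ≈ 1.697 × 10⁸ mm⁴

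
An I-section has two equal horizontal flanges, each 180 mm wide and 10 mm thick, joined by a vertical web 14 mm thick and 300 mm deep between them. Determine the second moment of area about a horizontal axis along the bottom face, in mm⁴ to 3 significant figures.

Break the section into simple shapes (no overlaps), measuring from the bottom-left corner of the bounding box.
Bottom flange: 180 × 10, A = 1 800 mm², y = 5 mm, Ī = 15 000 mm⁴.
Web: 14 × 300, A = 4 200 mm², y = 160 mm, Ī = 31 500 000 mm⁴.
Top flange: 180 × 10, A = 1 800 mm², y = 315 mm, Ī = 15 000 mm⁴.
Transfer each piece to the base of the section using Ī + A·d² with d = y − 0:
  bottom flange: d = 5 mm → contributes +60 000 mm⁴
  web: d = 160 mm → contributes +139 020 000 mm⁴
  top flange: d = 315 mm → contributes +178 620 000 mm⁴
Total I = 317 700 000 mm⁴.

I_base ≈ 3.18 × 10⁸ mm⁴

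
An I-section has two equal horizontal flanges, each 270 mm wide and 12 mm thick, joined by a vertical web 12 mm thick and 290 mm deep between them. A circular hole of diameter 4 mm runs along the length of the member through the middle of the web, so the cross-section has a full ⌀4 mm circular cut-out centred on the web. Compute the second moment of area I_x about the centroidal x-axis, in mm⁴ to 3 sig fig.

Break the section into simple shapes (no overlaps), measuring from the bottom-left corner of the bounding box.
Bottom flange: 270 × 12, A = 3 240 mm², y = 6 mm, Ī = 38 880 mm⁴.
Web: 12 × 290, A = 3 480 mm², y = 157 mm, Ī = 24 389 000 mm⁴.
Top flange: 270 × 12, A = 3 240 mm², y = 308 mm, Ī = 38 880 mm⁴.
Hole (subtracted): ⌀4, A = 12.566 mm², y = 157 mm, Ī = 12.566 mm⁴.
By symmetry the centroid is at mid-height, ȳ = 157 mm.
Transfer each piece to the centroidal x-axis using Ī + A·d² with d = y − 157:
  bottom flange: d = -151 mm → contributes +73 914 120 mm⁴
  web: d = 0 mm → contributes +24 389 000 mm⁴
  top flange: d = 151 mm → contributes +73 914 120 mm⁴
  hole: d = 0 mm → contributes −12.566 mm⁴
Total I = 172 217 227 mm⁴.

I_x ≈ 1.72 × 10⁸ mm⁴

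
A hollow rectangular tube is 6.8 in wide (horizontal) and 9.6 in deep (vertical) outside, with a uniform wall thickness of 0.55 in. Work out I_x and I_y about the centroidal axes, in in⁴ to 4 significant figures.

I_x ≈ 209.6 in⁴, I_y ≈ 120.4 in⁴

Decompose the section into non-overlapping parts with the origin at the bottom-left of its bounding rectangle.
Outer rectangle: 6.8 × 9.6, A = 65.28 in², y = 4.8 in, Ī = 501.35 in⁴.
Inner void (subtracted): 5.7 × 8.5, A = 48.45 in², y = 4.8 in, Ī = 291.709 in⁴.
By symmetry the centroid is at mid-height, ȳ = 4.8 in.
All pieces are centred on the centroidal x-axis, so I = ΣĪ (holes subtracted) = 209.641 in⁴.
Repeating about the centroidal y-axis gives I_y = 120.367 in⁴.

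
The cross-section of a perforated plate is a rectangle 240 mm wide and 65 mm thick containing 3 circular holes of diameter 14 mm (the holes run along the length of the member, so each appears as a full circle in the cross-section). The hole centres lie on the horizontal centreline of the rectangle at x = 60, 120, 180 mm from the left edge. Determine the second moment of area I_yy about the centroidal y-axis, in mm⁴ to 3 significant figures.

Treat the section as a set of non-overlapping primitives; coordinates are from the bounding-box lower-left.
Plate: 240 × 65, A = 15 600 mm², x = 120 mm, Ī = 74 880 000 mm⁴.
Hole 1 (subtracted): ⌀14, A = 153.94 mm², x = 60 mm, Ī = 1885.7 mm⁴.
Hole 2 (subtracted): ⌀14, A = 153.94 mm², x = 120 mm, Ī = 1885.7 mm⁴.
Hole 3 (subtracted): ⌀14, A = 153.94 mm², x = 180 mm, Ī = 1885.7 mm⁴.
By symmetry the centroid is at mid-width, x̄ = 120 mm.
Transfer each piece to the centroidal y-axis using Ī + A·d² with d = x − 120:
  plate: d = 0 mm → contributes +74 880 000 mm⁴
  hole 1: d = -60 mm → contributes −556 063 mm⁴
  hole 2: d = 0 mm → contributes −1885.7 mm⁴
  hole 3: d = 60 mm → contributes −556 063 mm⁴
Total I = 73 765 989 mm⁴.

I_yy ≈ 7.38 × 10⁷ mm⁴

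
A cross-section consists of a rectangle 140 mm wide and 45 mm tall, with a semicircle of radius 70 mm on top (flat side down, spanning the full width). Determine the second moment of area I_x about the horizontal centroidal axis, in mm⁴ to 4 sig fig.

I_x ≈ 1.314 × 10⁷ mm⁴

Break the section into simple shapes (no overlaps), measuring from the bottom-left corner of the bounding box.
Rectangular body: 140 × 45, A = 6 300 mm², y = 22.5 mm, Ī = 1 063 125 mm⁴.
Semicircular cap: semicircle r = 70, A = 7696.9 mm², y = 74.7089 mm, Ī = 2 635 265 mm⁴.
Centroid: ȳ = ΣA·y / ΣA = 51.2097 mm.
Transfer each piece to the horizontal centroidal axis using Ī + A·d² with d = y − 51.2097:
  rectangular body: d = -28.7097 mm → contributes +6 255 883 mm⁴
  semicircular cap: d = 23.4992 mm → contributes +6 885 595 mm⁴
Total I = 13 141 478 mm⁴.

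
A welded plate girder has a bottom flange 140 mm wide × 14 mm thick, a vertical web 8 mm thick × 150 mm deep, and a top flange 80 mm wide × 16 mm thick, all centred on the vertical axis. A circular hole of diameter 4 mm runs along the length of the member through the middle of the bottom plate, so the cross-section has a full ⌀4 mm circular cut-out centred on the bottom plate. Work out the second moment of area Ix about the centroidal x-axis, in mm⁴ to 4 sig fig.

Ix ≈ 2.358 × 10⁷ mm⁴

Treat the section as a set of non-overlapping primitives; coordinates are from the bounding-box lower-left.
Bottom plate: 140 × 14, A = 1 960 mm², y = 7 mm, Ī = 32013.3 mm⁴.
Web plate: 8 × 150, A = 1 200 mm², y = 89 mm, Ī = 2 250 000 mm⁴.
Top plate: 80 × 16, A = 1 280 mm², y = 172 mm, Ī = 27306.7 mm⁴.
Hole (subtracted): ⌀4, A = 12.5664 mm², y = 7 mm, Ī = 12.5664 mm⁴.
Centroid: ȳ = ΣA·y / ΣA = 76.9276 mm.
Transfer each piece to the centroidal x-axis using Ī + A·d² with d = y − 76.9276:
  bottom plate: d = -69.9276 mm → contributes +9 616 169 mm⁴
  web plate: d = 12.0724 mm → contributes +2 424 890 mm⁴
  top plate: d = 95.0724 mm → contributes +11 596 910 mm⁴
  hole: d = -69.9276 mm → contributes −61460.6 mm⁴
Total I = 23 576 509 mm⁴.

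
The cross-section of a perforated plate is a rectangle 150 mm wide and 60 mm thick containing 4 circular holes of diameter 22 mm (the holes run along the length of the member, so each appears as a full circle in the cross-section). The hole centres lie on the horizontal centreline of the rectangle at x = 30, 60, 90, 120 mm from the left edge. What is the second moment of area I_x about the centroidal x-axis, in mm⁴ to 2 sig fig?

Decompose the section into non-overlapping parts with the origin at the bottom-left of its bounding rectangle.
Plate: 150 × 60, A = 9 000 mm², y = 30 mm, Ī = 2 700 000 mm⁴.
Hole 1 (subtracted): ⌀22, A = 380.1 mm², y = 30 mm, Ī = 11 499 mm⁴.
Hole 2 (subtracted): ⌀22, A = 380.1 mm², y = 30 mm, Ī = 11 499 mm⁴.
Hole 3 (subtracted): ⌀22, A = 380.1 mm², y = 30 mm, Ī = 11 499 mm⁴.
Hole 4 (subtracted): ⌀22, A = 380.1 mm², y = 30 mm, Ī = 11 499 mm⁴.
By symmetry the centroid is at mid-height, ȳ = 30 mm.
All pieces are centred on the centroidal x-axis, so I = ΣĪ (holes subtracted) = 2 654 004 mm⁴.

I_x ≈ 2.7 × 10⁶ mm⁴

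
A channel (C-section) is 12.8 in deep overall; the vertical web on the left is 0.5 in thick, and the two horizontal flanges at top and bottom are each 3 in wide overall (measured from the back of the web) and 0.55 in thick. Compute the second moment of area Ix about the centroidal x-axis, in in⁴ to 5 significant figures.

Decompose the section into non-overlapping parts with the origin at the bottom-left of its bounding rectangle.
Web: 0.5 × 12.8, A = 6.4 in², y = 6.4 in, Ī = 87.38133 in⁴.
Top flange (beyond web): 2.5 × 0.55, A = 1.375 in², y = 12.525 in, Ī = 0.03466146 in⁴.
Bottom flange (beyond web): 2.5 × 0.55, A = 1.375 in², y = 0.275 in, Ī = 0.03466146 in⁴.
By symmetry the centroid is at mid-height, ȳ = 6.4 in.
Transfer each piece to the centroidal x-axis using Ī + A·d² with d = y − 6.4:
  web: d = 0 in → contributes +87.38133 in⁴
  top flange (beyond web): d = 6.125 in → contributes +51.61865 in⁴
  bottom flange (beyond web): d = -6.125 in → contributes +51.61865 in⁴
Total I = 190.6186 in⁴.

Ix ≈ 190.62 in⁴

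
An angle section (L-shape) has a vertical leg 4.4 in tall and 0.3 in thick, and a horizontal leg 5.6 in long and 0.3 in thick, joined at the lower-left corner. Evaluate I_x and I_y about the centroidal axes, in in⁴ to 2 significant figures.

I_x ≈ 5.2 in⁴, I_y ≈ 9.4 in⁴

Treat the section as a set of non-overlapping primitives; coordinates are from the bounding-box lower-left.
Vertical leg: 0.3 × 4.4, A = 1.32 in², y = 2.2 in, Ī = 2.13 in⁴.
Horizontal leg (remainder): 5.3 × 0.3, A = 1.59 in², y = 0.15 in, Ī = 0.01193 in⁴.
Centroid: ȳ = ΣA·y / ΣA = 1.08 in.
Transfer each piece to the centroidal x-axis using Ī + A·d² with d = y − 1.08:
  vertical leg: d = 1.12 in → contributes +3.786 in⁴
  horizontal leg (remainder): d = -0.9299 in → contributes +1.387 in⁴
Total I = 5.173 in⁴.
For the y-axis: x̄ = 1.68 in.
Repeating about the centroidal y-axis gives I_y = 9.386 in⁴.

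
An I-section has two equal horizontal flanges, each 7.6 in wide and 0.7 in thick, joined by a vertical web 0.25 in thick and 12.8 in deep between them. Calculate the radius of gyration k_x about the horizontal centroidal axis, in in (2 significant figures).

k_x ≈ 6.2 in

Treat the section as a set of non-overlapping primitives; coordinates are from the bounding-box lower-left.
Bottom flange: 7.6 × 0.7, A = 5.32 in², y = 0.35 in, Ī = 0.2172 in⁴.
Web: 0.25 × 12.8, A = 3.2 in², y = 7.1 in, Ī = 43.69 in⁴.
Top flange: 7.6 × 0.7, A = 5.32 in², y = 13.85 in, Ī = 0.2172 in⁴.
By symmetry the centroid is at mid-height, ȳ = 7.1 in.
Transfer each piece to the horizontal centroidal axis using Ī + A·d² with d = y − 7.1:
  bottom flange: d = -6.75 in → contributes +242.6 in⁴
  web: d = 0 in → contributes +43.69 in⁴
  top flange: d = 6.75 in → contributes +242.6 in⁴
Total I = 528.9 in⁴.
Radius of gyration: k = √(I/A) = √(528.9 / 13.84) = 6.182 in.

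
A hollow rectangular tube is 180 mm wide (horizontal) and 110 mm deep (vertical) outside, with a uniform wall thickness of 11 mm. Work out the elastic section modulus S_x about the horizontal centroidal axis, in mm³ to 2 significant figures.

S_x ≈ 2.0 × 10⁵ mm³

Decompose the section into non-overlapping parts with the origin at the bottom-left of its bounding rectangle.
Outer rectangle: 180 × 110, A = 19 800 mm², y = 55 mm, Ī = 19 965 000 mm⁴.
Inner void (subtracted): 158 × 88, A = 13 904 mm², y = 55 mm, Ī = 8 972 715 mm⁴.
By symmetry the centroid is at mid-height, ȳ = 55 mm.
All pieces are centred on the horizontal centroidal axis, so I = ΣĪ (holes subtracted) = 10 992 285 mm⁴.
Extreme fibre distance c = 55 mm; S = I/c = 199 860 mm³.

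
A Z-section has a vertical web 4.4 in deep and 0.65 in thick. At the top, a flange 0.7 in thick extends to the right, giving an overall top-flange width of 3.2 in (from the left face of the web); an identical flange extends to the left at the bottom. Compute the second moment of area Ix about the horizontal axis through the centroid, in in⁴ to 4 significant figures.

Decompose the section into non-overlapping parts with the origin at the bottom-left of its bounding rectangle.
Web: 0.65 × 4.4, A = 2.86 in², y = 2.2 in, Ī = 4.61413 in⁴.
Top flange (beyond web): 2.55 × 0.7, A = 1.785 in², y = 4.05 in, Ī = 0.0728875 in⁴.
Bottom flange (beyond web): 2.55 × 0.7, A = 1.785 in², y = 0.35 in, Ī = 0.0728875 in⁴.
Centroid: ȳ = ΣA·y / ΣA = 2.2 in.
Transfer each piece to the horizontal axis through the centroid using Ī + A·d² with d = y − 2.2:
  web: d = 0 in → contributes +4.61413 in⁴
  top flange (beyond web): d = 1.85 in → contributes +6.18205 in⁴
  bottom flange (beyond web): d = -1.85 in → contributes +6.18205 in⁴
Total I = 16.9782 in⁴.

Ix ≈ 16.98 in⁴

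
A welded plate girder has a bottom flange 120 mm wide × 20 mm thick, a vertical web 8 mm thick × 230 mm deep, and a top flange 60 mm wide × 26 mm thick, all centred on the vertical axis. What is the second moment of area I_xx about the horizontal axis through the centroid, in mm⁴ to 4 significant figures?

Decompose the section into non-overlapping parts with the origin at the bottom-left of its bounding rectangle.
Bottom plate: 120 × 20, A = 2 400 mm², y = 10 mm, Ī = 80 000 mm⁴.
Web plate: 8 × 230, A = 1 840 mm², y = 135 mm, Ī = 8 111 333 mm⁴.
Top plate: 60 × 26, A = 1 560 mm², y = 263 mm, Ī = 87 880 mm⁴.
Centroid: ȳ = ΣA·y / ΣA = 117.703 mm.
Transfer each piece to the horizontal axis through the centroid using Ī + A·d² with d = y − 117.703:
  bottom plate: d = -107.703 mm → contributes +27 920 079 mm⁴
  web plate: d = 17.2966 mm → contributes +8 661 807 mm⁴
  top plate: d = 145.297 mm → contributes +33 021 177 mm⁴
Total I = 69 603 063 mm⁴.

I_xx ≈ 6.960 × 10⁷ mm⁴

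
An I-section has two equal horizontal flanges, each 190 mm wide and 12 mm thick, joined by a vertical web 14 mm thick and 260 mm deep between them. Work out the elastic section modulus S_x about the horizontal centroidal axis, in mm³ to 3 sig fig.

Treat the section as a set of non-overlapping primitives; coordinates are from the bounding-box lower-left.
Bottom flange: 190 × 12, A = 2 280 mm², y = 6 mm, Ī = 27 360 mm⁴.
Web: 14 × 260, A = 3 640 mm², y = 142 mm, Ī = 20 505 333 mm⁴.
Top flange: 190 × 12, A = 2 280 mm², y = 278 mm, Ī = 27 360 mm⁴.
By symmetry the centroid is at mid-height, ȳ = 142 mm.
Transfer each piece to the horizontal centroidal axis using Ī + A·d² with d = y − 142:
  bottom flange: d = -136 mm → contributes +42 198 240 mm⁴
  web: d = 0 mm → contributes +20 505 333 mm⁴
  top flange: d = 136 mm → contributes +42 198 240 mm⁴
Total I = 104 901 813 mm⁴.
Extreme fibre distance c = 142 mm; S = I/c = 738 745 mm³.

S_x ≈ 7.39 × 10⁵ mm³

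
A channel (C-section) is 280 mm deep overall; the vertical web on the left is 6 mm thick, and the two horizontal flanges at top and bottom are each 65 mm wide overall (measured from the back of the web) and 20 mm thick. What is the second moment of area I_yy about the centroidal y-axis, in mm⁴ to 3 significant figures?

Treat the section as a set of non-overlapping primitives; coordinates are from the bounding-box lower-left.
Web: 6 × 280, A = 1 680 mm², x = 3 mm, Ī = 5 040 mm⁴.
Top flange (beyond web): 59 × 20, A = 1 180 mm², x = 35.5 mm, Ī = 342 298 mm⁴.
Bottom flange (beyond web): 59 × 20, A = 1 180 mm², x = 35.5 mm, Ī = 342 298 mm⁴.
Centroid: x̄ = ΣA·x / ΣA = 21.985 mm.
Transfer each piece to the centroidal y-axis using Ī + A·d² with d = x − 21.985:
  web: d = -18.985 mm → contributes +610 572 mm⁴
  top flange (beyond web): d = 13.515 mm → contributes +557 827 mm⁴
  bottom flange (beyond web): d = 13.515 mm → contributes +557 827 mm⁴
Total I = 1 726 226 mm⁴.

I_yy ≈ 1.73 × 10⁶ mm⁴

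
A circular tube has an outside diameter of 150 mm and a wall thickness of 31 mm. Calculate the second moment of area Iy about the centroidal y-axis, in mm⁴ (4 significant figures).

Break the section into simple shapes (no overlaps), measuring from the bottom-left corner of the bounding box.
Outer circle: ⌀150, A = 17671.5 mm², x = 75 mm, Ī = 24 850 489 mm⁴.
Bore (subtracted): ⌀88, A = 6082.12 mm², x = 75 mm, Ī = 2 943 748 mm⁴.
By symmetry the centroid is at mid-width, x̄ = 75 mm.
All pieces are centred on the centroidal y-axis, so I = ΣĪ (holes subtracted) = 21 906 741 mm⁴.

Iy ≈ 2.191 × 10⁷ mm⁴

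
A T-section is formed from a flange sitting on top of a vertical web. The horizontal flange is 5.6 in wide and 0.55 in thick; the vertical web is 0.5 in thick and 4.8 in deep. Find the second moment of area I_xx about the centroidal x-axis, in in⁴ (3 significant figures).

I_xx ≈ 14.3 in⁴

Split into non-overlapping primitives; take the origin at the lower-left of the bounding box.
Flange: 5.6 × 0.55, A = 3.08 in², y = 5.075 in, Ī = 0.077642 in⁴.
Web: 0.5 × 4.8, A = 2.4 in², y = 2.4 in, Ī = 4.608 in⁴.
Centroid: ȳ = ΣA·y / ΣA = 3.9035 in.
Transfer each piece to the centroidal x-axis using Ī + A·d² with d = y − 3.9035:
  flange: d = 1.1715 in → contributes +4.3049 in⁴
  web: d = -1.5035 in → contributes +10.033 in⁴
Total I = 14.338 in⁴.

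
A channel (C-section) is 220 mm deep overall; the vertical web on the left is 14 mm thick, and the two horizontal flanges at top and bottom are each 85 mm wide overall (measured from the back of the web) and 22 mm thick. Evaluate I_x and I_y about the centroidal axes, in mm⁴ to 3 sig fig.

I_x ≈ 4.32 × 10⁷ mm⁴, I_y ≈ 4.16 × 10⁶ mm⁴

Decompose the section into non-overlapping parts with the origin at the bottom-left of its bounding rectangle.
Web: 14 × 220, A = 3 080 mm², y = 110 mm, Ī = 12 422 667 mm⁴.
Top flange (beyond web): 71 × 22, A = 1 562 mm², y = 209 mm, Ī = 63 001 mm⁴.
Bottom flange (beyond web): 71 × 22, A = 1 562 mm², y = 11 mm, Ī = 63 001 mm⁴.
By symmetry the centroid is at mid-height, ȳ = 110 mm.
Transfer each piece to the centroidal x-axis using Ī + A·d² with d = y − 110:
  web: d = 0 mm → contributes +12 422 667 mm⁴
  top flange (beyond web): d = 99 mm → contributes +15 372 163 mm⁴
  bottom flange (beyond web): d = -99 mm → contributes +15 372 163 mm⁴
Total I = 43 166 992 mm⁴.
For the y-axis: x̄ = 28.401 mm.
Repeating about the centroidal y-axis gives I_y = 4 164 000 mm⁴.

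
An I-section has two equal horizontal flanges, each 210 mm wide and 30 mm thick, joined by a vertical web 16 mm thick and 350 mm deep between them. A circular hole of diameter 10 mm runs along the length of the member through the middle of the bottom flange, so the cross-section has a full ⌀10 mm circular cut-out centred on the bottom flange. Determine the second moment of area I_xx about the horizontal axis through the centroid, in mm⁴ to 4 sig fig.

Split into non-overlapping primitives; take the origin at the lower-left of the bounding box.
Bottom flange: 210 × 30, A = 6 300 mm², y = 15 mm, Ī = 472 500 mm⁴.
Web: 16 × 350, A = 5 600 mm², y = 205 mm, Ī = 57 166 667 mm⁴.
Top flange: 210 × 30, A = 6 300 mm², y = 395 mm, Ī = 472 500 mm⁴.
Hole (subtracted): ⌀10, A = 78.5398 mm², y = 15 mm, Ī = 490.874 mm⁴.
Centroid: ȳ = ΣA·y / ΣA = 205.823 mm.
Transfer each piece to the horizontal axis through the centroid using Ī + A·d² with d = y − 205.823:
  bottom flange: d = -190.823 mm → contributes +229 878 171 mm⁴
  web: d = -0.823475 mm → contributes +57 170 464 mm⁴
  top flange: d = 189.177 mm → contributes +225 935 374 mm⁴
  hole: d = -190.823 mm → contributes −2 860 408 mm⁴
Total I = 510 123 600 mm⁴.

I_xx ≈ 5.101 × 10⁸ mm⁴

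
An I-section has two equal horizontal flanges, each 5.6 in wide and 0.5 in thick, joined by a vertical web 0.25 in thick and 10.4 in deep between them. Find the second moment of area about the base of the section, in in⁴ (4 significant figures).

I_base ≈ 456.3 in⁴

Decompose the section into non-overlapping parts with the origin at the bottom-left of its bounding rectangle.
Bottom flange: 5.6 × 0.5, A = 2.8 in², y = 0.25 in, Ī = 0.0583333 in⁴.
Web: 0.25 × 10.4, A = 2.6 in², y = 5.7 in, Ī = 23.4347 in⁴.
Top flange: 5.6 × 0.5, A = 2.8 in², y = 11.15 in, Ī = 0.0583333 in⁴.
Transfer each piece to a horizontal axis along the bottom face using Ī + A·d² with d = y − 0:
  bottom flange: d = 0.25 in → contributes +0.233333 in⁴
  web: d = 5.7 in → contributes +107.909 in⁴
  top flange: d = 11.15 in → contributes +348.161 in⁴
Total I = 456.303 in⁴.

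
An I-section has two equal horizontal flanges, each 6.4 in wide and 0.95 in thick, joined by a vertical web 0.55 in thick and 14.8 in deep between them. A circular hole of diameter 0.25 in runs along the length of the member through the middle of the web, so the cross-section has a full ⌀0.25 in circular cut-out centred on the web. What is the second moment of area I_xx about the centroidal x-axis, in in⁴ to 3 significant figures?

Break the section into simple shapes (no overlaps), measuring from the bottom-left corner of the bounding box.
Bottom flange: 6.4 × 0.95, A = 6.08 in², y = 0.475 in, Ī = 0.45727 in⁴.
Web: 0.55 × 14.8, A = 8.14 in², y = 8.35 in, Ī = 148.58 in⁴.
Top flange: 6.4 × 0.95, A = 6.08 in², y = 16.225 in, Ī = 0.45727 in⁴.
Hole (subtracted): ⌀0.25, A = 0.049087 in², y = 8.35 in, Ī = 0.00019175 in⁴.
By symmetry the centroid is at mid-height, ȳ = 8.35 in.
Transfer each piece to the centroidal x-axis using Ī + A·d² with d = y − 8.35:
  bottom flange: d = -7.875 in → contributes +377.51 in⁴
  web: d = 0 in → contributes +148.58 in⁴
  top flange: d = 7.875 in → contributes +377.51 in⁴
  hole: d = 0 in → contributes −0.00019175 in⁴
Total I = 903.61 in⁴.

I_xx ≈ 904 in⁴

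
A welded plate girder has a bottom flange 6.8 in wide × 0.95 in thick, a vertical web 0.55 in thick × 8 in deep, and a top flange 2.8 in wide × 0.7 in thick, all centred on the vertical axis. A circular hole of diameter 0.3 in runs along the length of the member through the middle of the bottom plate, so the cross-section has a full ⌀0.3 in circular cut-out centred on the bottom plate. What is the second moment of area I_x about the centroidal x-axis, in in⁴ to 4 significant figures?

Decompose the section into non-overlapping parts with the origin at the bottom-left of its bounding rectangle.
Bottom plate: 6.8 × 0.95, A = 6.46 in², y = 0.475 in, Ī = 0.485846 in⁴.
Web plate: 0.55 × 8, A = 4.4 in², y = 4.95 in, Ī = 23.4667 in⁴.
Top plate: 2.8 × 0.7, A = 1.96 in², y = 9.3 in, Ī = 0.0800333 in⁴.
Hole (subtracted): ⌀0.3, A = 0.0706858 in², y = 0.475 in, Ī = 0.000397608 in⁴.
Centroid: ȳ = ΣA·y / ΣA = 3.3761 in.
Transfer each piece to the centroidal x-axis using Ī + A·d² with d = y − 3.3761:
  bottom plate: d = -2.9011 in → contributes +54.8556 in⁴
  web plate: d = 1.5739 in → contributes +34.3662 in⁴
  top plate: d = 5.9239 in → contributes +68.8616 in⁴
  hole: d = -2.9011 in → contributes −0.595315 in⁴
Total I = 157.488 in⁴.

I_x ≈ 157.5 in⁴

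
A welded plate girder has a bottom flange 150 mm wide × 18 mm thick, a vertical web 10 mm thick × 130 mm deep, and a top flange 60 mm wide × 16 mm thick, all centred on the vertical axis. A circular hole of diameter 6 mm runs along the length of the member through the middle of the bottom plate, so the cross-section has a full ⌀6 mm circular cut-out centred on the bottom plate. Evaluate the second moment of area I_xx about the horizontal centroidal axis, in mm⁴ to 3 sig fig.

I_xx ≈ 1.84 × 10⁷ mm⁴

Decompose the section into non-overlapping parts with the origin at the bottom-left of its bounding rectangle.
Bottom plate: 150 × 18, A = 2 700 mm², y = 9 mm, Ī = 72 900 mm⁴.
Web plate: 10 × 130, A = 1 300 mm², y = 83 mm, Ī = 1 830 833 mm⁴.
Top plate: 60 × 16, A = 960 mm², y = 156 mm, Ī = 20 480 mm⁴.
Hole (subtracted): ⌀6, A = 28.274 mm², y = 9 mm, Ī = 63.617 mm⁴.
Centroid: ȳ = ΣA·y / ΣA = 57.121 mm.
Transfer each piece to the horizontal centroidal axis using Ī + A·d² with d = y − 57.121:
  bottom plate: d = -48.121 mm → contributes +6 325 125 mm⁴
  web plate: d = 25.879 mm → contributes +2 701 467 mm⁴
  top plate: d = 98.879 mm → contributes +9 406 438 mm⁴
  hole: d = -48.121 mm → contributes −65 537 mm⁴
Total I = 18 367 493 mm⁴.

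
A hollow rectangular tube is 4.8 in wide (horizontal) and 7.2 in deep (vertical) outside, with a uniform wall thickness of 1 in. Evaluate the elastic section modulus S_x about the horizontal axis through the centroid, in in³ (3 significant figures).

Break the section into simple shapes (no overlaps), measuring from the bottom-left corner of the bounding box.
Outer rectangle: 4.8 × 7.2, A = 34.56 in², y = 3.6 in, Ī = 149.3 in⁴.
Inner void (subtracted): 2.8 × 5.2, A = 14.56 in², y = 3.6 in, Ī = 32.809 in⁴.
By symmetry the centroid is at mid-height, ȳ = 3.6 in.
All pieces are centred on the horizontal axis through the centroid, so I = ΣĪ (holes subtracted) = 116.49 in⁴.
Extreme fibre distance c = 3.6 in; S = I/c = 32.359 in³.

S_x ≈ 32.4 in³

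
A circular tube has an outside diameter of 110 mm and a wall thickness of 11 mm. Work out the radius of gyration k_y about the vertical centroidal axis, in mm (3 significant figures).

k_y ≈ 35.2 mm

Split into non-overlapping primitives; take the origin at the lower-left of the bounding box.
Outer circle: ⌀110, A = 9503.3 mm², x = 55 mm, Ī = 7 186 884 mm⁴.
Bore (subtracted): ⌀88, A = 6082.1 mm², x = 55 mm, Ī = 2 943 748 mm⁴.
By symmetry the centroid is at mid-width, x̄ = 55 mm.
All pieces are centred on the vertical centroidal axis, so I = ΣĪ (holes subtracted) = 4 243 136 mm⁴.
Radius of gyration: k = √(I/A) = √(4 243 136 / 3421.2) = 35.217 mm.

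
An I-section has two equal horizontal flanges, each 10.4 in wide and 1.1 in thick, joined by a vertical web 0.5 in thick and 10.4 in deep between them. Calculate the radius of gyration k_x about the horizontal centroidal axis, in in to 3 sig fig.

k_x ≈ 5.36 in

Decompose the section into non-overlapping parts with the origin at the bottom-left of its bounding rectangle.
Bottom flange: 10.4 × 1.1, A = 11.44 in², y = 0.55 in, Ī = 1.1535 in⁴.
Web: 0.5 × 10.4, A = 5.2 in², y = 6.3 in, Ī = 46.869 in⁴.
Top flange: 10.4 × 1.1, A = 11.44 in², y = 12.05 in, Ī = 1.1535 in⁴.
By symmetry the centroid is at mid-height, ȳ = 6.3 in.
Transfer each piece to the horizontal centroidal axis using Ī + A·d² with d = y − 6.3:
  bottom flange: d = -5.75 in → contributes +379.39 in⁴
  web: d = 0 in → contributes +46.869 in⁴
  top flange: d = 5.75 in → contributes +379.39 in⁴
Total I = 805.65 in⁴.
Radius of gyration: k = √(I/A) = √(805.65 / 28.08) = 5.3564 in.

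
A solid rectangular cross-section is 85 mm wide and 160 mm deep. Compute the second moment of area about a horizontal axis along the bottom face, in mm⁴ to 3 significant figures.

I_base ≈ 1.16 × 10⁸ mm⁴

The section: 85 × 160, A = 13 600 mm², y = 80 mm, Ī = 29 013 333 mm⁴.
Transfer it to a horizontal axis along the bottom face using Ī + A·d² with d = y − 0:
  the section: d = 80 mm → contributes +116 053 333 mm⁴
Total I = 116 053 333 mm⁴.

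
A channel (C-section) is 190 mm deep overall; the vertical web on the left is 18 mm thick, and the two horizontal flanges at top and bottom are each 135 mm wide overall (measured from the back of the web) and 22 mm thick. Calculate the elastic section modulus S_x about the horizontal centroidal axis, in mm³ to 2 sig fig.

S_x ≈ 4.9 × 10⁵ mm³

Decompose the section into non-overlapping parts with the origin at the bottom-left of its bounding rectangle.
Web: 18 × 190, A = 3 420 mm², y = 95 mm, Ī = 10 288 500 mm⁴.
Top flange (beyond web): 117 × 22, A = 2 574 mm², y = 179 mm, Ī = 103 818 mm⁴.
Bottom flange (beyond web): 117 × 22, A = 2 574 mm², y = 11 mm, Ī = 103 818 mm⁴.
By symmetry the centroid is at mid-height, ȳ = 95 mm.
Transfer each piece to the horizontal centroidal axis using Ī + A·d² with d = y − 95:
  web: d = 0 mm → contributes +10 288 500 mm⁴
  top flange (beyond web): d = 84 mm → contributes +18 265 962 mm⁴
  bottom flange (beyond web): d = -84 mm → contributes +18 265 962 mm⁴
Total I = 46 820 424 mm⁴.
Extreme fibre distance c = 95 mm; S = I/c = 492 847 mm³.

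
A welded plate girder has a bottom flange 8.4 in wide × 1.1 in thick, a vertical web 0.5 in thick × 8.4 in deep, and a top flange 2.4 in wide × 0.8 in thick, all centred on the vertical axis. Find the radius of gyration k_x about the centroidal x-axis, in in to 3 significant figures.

Treat the section as a set of non-overlapping primitives; coordinates are from the bounding-box lower-left.
Bottom plate: 8.4 × 1.1, A = 9.24 in², y = 0.55 in, Ī = 0.9317 in⁴.
Web plate: 0.5 × 8.4, A = 4.2 in², y = 5.3 in, Ī = 24.696 in⁴.
Top plate: 2.4 × 0.8, A = 1.92 in², y = 9.9 in, Ī = 0.1024 in⁴.
Centroid: ȳ = ΣA·y / ΣA = 3.0176 in.
Transfer each piece to the centroidal x-axis using Ī + A·d² with d = y − 3.0176:
  bottom plate: d = -2.4676 in → contributes +57.194 in⁴
  web plate: d = 2.2824 in → contributes +46.576 in⁴
  top plate: d = 6.8824 in → contributes +91.048 in⁴
Total I = 194.82 in⁴.
Radius of gyration: k = √(I/A) = √(194.82 / 15.36) = 3.5614 in.

k_x ≈ 3.56 in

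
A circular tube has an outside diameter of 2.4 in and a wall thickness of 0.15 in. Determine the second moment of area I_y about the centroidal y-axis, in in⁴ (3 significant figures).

I_y ≈ 0.674 in⁴

Break the section into simple shapes (no overlaps), measuring from the bottom-left corner of the bounding box.
Outer circle: ⌀2.4, A = 4.5239 in², x = 1.2 in, Ī = 1.6286 in⁴.
Bore (subtracted): ⌀2.1, A = 3.4636 in², x = 1.2 in, Ī = 0.95466 in⁴.
By symmetry the centroid is at mid-width, x̄ = 1.2 in.
All pieces are centred on the centroidal y-axis, so I = ΣĪ (holes subtracted) = 0.67395 in⁴.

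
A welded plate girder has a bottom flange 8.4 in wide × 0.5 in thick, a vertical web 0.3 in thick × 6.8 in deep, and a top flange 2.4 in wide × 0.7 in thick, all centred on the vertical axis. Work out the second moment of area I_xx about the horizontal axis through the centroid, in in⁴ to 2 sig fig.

Break the section into simple shapes (no overlaps), measuring from the bottom-left corner of the bounding box.
Bottom plate: 8.4 × 0.5, A = 4.2 in², y = 0.25 in, Ī = 0.0875 in⁴.
Web plate: 0.3 × 6.8, A = 2.04 in², y = 3.9 in, Ī = 7.861 in⁴.
Top plate: 2.4 × 0.7, A = 1.68 in², y = 7.65 in, Ī = 0.0686 in⁴.
Centroid: ȳ = ΣA·y / ΣA = 2.76 in.
Transfer each piece to the horizontal axis through the centroid using Ī + A·d² with d = y − 2.76:
  bottom plate: d = -2.51 in → contributes +26.54 in⁴
  web plate: d = 1.14 in → contributes +10.51 in⁴
  top plate: d = 4.89 in → contributes +40.24 in⁴
Total I = 77.3 in⁴.

I_xx ≈ 77 in⁴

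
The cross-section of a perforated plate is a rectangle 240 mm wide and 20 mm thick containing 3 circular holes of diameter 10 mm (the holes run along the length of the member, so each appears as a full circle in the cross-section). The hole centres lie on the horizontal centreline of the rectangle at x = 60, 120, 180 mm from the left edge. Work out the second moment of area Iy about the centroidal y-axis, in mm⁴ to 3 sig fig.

Decompose the section into non-overlapping parts with the origin at the bottom-left of its bounding rectangle.
Plate: 240 × 20, A = 4 800 mm², x = 120 mm, Ī = 23 040 000 mm⁴.
Hole 1 (subtracted): ⌀10, A = 78.54 mm², x = 60 mm, Ī = 490.87 mm⁴.
Hole 2 (subtracted): ⌀10, A = 78.54 mm², x = 120 mm, Ī = 490.87 mm⁴.
Hole 3 (subtracted): ⌀10, A = 78.54 mm², x = 180 mm, Ī = 490.87 mm⁴.
By symmetry the centroid is at mid-width, x̄ = 120 mm.
Transfer each piece to the centroidal y-axis using Ī + A·d² with d = x − 120:
  plate: d = 0 mm → contributes +23 040 000 mm⁴
  hole 1: d = -60 mm → contributes −283 234 mm⁴
  hole 2: d = 0 mm → contributes −490.87 mm⁴
  hole 3: d = 60 mm → contributes −283 234 mm⁴
Total I = 22 473 041 mm⁴.

Iy ≈ 2.25 × 10⁷ mm⁴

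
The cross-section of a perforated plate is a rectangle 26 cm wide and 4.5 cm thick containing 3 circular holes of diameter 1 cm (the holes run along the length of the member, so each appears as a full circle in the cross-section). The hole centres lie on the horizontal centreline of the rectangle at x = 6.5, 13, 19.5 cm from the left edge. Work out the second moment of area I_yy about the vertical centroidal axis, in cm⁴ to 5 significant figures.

Decompose the section into non-overlapping parts with the origin at the bottom-left of its bounding rectangle.
Plate: 26 × 4.5, A = 117 cm², x = 13 cm, Ī = 6 591 cm⁴.
Hole 1 (subtracted): ⌀1, A = 0.7853982 cm², x = 6.5 cm, Ī = 0.04908739 cm⁴.
Hole 2 (subtracted): ⌀1, A = 0.7853982 cm², x = 13 cm, Ī = 0.04908739 cm⁴.
Hole 3 (subtracted): ⌀1, A = 0.7853982 cm², x = 19.5 cm, Ī = 0.04908739 cm⁴.
By symmetry the centroid is at mid-width, x̄ = 13 cm.
Transfer each piece to the vertical centroidal axis using Ī + A·d² with d = x − 13:
  plate: d = 0 cm → contributes +6 591 cm⁴
  hole 1: d = -6.5 cm → contributes −33.23216 cm⁴
  hole 2: d = 0 cm → contributes −0.04908739 cm⁴
  hole 3: d = 6.5 cm → contributes −33.23216 cm⁴
Total I = 6524.487 cm⁴.

I_yy ≈ 6524.5 cm⁴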